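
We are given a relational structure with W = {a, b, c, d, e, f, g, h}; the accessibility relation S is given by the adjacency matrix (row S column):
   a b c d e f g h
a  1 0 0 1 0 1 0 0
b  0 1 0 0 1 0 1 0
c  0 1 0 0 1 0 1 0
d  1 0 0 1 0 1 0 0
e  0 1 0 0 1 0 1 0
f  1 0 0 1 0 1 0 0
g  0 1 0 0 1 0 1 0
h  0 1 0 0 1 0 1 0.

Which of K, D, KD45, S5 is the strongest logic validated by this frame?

Serial (axiom D): yes — every world has a successor (e.g. a S a).
Euclidean (axiom 5): yes — any two successors of a common world are S-related.
Transitive (axiom 4): yes — every two-step S-path is closed by a direct edge.
Reflexive (axiom T): no — c is not related to itself.
So F validates K, D, KD45; S5 would additionally require S to be reflexive. The strongest is KD45.

KD45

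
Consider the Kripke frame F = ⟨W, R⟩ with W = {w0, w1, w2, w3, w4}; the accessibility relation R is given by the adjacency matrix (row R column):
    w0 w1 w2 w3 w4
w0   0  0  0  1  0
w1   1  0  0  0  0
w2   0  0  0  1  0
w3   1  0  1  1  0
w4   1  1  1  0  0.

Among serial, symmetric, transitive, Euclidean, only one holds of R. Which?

serial

Serial: yes — every world has a successor (e.g. w0 R w3).
Symmetric: no — w1 R w0 but not w0 R w1.
Transitive: no — w0 R w3 and w3 R w2, but not w0 R w2.
Euclidean: no — w3 R w0 and w3 R w2, but not w0 R w2.
Only serial holds.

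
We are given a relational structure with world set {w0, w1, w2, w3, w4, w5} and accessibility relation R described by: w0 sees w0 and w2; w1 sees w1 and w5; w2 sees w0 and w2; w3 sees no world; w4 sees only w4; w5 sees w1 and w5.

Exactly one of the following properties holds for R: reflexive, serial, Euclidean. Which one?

Euclidean

Reflexive: no — w3 is not related to itself.
Serial: no — w3 has no R-successor.
Euclidean: yes — any two successors of a common world are R-related.
Only Euclidean holds.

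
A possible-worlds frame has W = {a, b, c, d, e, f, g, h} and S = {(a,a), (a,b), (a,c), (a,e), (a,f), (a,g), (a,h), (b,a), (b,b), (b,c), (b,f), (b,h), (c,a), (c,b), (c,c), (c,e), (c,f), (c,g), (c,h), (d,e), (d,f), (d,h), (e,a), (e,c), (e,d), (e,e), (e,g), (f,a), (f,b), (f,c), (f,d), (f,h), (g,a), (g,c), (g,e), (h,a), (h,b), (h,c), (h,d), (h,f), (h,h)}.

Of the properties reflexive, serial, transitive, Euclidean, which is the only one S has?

Reflexive: no — d is not related to itself.
Serial: yes — every world has a successor (e.g. a S a).
Transitive: no — a S e and e S d, but not a S d.
Euclidean: no — a S b and a S e, but not b S e.
Only serial holds.

serial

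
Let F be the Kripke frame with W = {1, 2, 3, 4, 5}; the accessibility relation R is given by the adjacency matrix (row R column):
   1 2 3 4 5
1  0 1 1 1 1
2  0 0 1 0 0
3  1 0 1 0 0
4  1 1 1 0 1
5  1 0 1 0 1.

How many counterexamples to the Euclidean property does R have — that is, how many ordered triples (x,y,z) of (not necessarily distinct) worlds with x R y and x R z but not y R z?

Enumerating: (1,2,2), (1,2,4), (1,2,5), (1,3,2), (1,3,4), (1,3,5), (1,4,4), (1,5,2), (1,5,4), (3,1,1), (4,1,1), (4,2,1), … and 7 more.
Total: 19.

19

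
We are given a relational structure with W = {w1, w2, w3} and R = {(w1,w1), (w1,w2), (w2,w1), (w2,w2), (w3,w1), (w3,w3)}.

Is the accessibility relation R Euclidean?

No

Euclidean: no — w3 R w1 and w3 R w3, but not w1 R w3.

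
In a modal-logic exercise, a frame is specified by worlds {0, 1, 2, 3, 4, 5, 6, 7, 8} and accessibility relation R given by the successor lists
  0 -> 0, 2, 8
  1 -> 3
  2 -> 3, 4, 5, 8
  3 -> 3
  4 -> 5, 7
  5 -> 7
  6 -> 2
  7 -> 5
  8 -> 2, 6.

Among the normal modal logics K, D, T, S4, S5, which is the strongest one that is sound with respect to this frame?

Serial (axiom D): yes — every world has a successor (e.g. 0 R 0).
Reflexive (axiom T): no — 1 is not related to itself.
Transitive (axiom 4): no — 0 R 2 and 2 R 3, but not 0 R 3.
Euclidean (axiom 5): no — 2 R 3 and 2 R 4, but not 3 R 4.
So F validates K, D; T would additionally require R to be reflexive. The strongest is D.

D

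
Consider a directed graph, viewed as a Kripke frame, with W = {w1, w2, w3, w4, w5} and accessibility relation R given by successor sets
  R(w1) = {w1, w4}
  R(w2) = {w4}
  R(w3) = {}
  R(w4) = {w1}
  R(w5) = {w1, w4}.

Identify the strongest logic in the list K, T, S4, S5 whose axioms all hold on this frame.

Reflexive (axiom T): no — w2 is not related to itself.
Transitive (axiom 4): no — w2 R w4 and w4 R w1, but not w2 R w1.
Euclidean (axiom 5): no — w1 R w4 and w1 R w4, but not w4 R w4.
So F validates K; T would additionally require R to be reflexive. The strongest is K.

K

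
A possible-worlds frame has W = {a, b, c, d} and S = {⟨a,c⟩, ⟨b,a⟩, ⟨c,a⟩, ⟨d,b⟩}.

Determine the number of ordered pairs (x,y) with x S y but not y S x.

2

Enumerating: (b,a), (d,b).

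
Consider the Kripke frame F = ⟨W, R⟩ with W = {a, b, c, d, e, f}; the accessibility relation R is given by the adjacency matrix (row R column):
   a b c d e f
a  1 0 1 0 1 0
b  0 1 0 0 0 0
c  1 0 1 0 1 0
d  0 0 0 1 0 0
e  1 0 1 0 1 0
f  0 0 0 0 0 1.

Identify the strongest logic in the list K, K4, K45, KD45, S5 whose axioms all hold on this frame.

S5

Transitive (axiom 4): yes — every two-step R-path is closed by a direct edge.
Euclidean (axiom 5): yes — any two successors of a common world are R-related.
Serial (axiom D): yes — every world has a successor (e.g. a R a).
Reflexive (axiom T): yes — every world is R-related to itself.
So F validates K, K4, K45, KD45, S5. The strongest is S5.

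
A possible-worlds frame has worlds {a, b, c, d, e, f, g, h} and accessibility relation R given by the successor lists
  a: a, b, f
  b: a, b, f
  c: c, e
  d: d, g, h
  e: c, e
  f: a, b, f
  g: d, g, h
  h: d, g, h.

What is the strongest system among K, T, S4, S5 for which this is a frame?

S5

Reflexive (axiom T): yes — every world is R-related to itself.
Transitive (axiom 4): yes — every two-step R-path is closed by a direct edge.
Euclidean (axiom 5): yes — any two successors of a common world are R-related.
So F validates K, T, S4, S5. The strongest is S5.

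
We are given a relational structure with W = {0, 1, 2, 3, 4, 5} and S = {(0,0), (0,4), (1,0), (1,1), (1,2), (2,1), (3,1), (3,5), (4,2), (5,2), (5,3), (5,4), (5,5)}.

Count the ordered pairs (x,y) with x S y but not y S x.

6

Enumerating: (0,4), (1,0), (3,1), (4,2), (5,2), (5,4).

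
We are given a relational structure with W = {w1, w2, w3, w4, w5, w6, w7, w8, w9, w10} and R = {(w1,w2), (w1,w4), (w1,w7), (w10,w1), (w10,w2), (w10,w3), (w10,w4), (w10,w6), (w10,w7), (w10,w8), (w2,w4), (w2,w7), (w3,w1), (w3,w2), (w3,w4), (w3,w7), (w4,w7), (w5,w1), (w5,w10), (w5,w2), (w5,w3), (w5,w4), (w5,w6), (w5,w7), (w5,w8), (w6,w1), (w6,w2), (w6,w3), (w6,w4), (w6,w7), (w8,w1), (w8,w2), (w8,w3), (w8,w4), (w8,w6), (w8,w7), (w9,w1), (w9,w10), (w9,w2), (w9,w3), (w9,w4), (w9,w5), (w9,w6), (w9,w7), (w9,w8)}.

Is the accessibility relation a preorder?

No

Reflexive: no — w1 is not related to itself.
Transitive: yes — every two-step R-path is closed by a direct edge.
So R is not a preorder.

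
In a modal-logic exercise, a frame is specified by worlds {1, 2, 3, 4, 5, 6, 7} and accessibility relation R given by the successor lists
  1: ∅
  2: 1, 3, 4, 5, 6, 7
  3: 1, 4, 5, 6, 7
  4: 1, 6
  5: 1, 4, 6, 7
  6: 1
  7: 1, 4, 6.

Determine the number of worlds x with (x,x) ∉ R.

7

Enumerating: 1, 2, 3, 4, 5, 6, 7.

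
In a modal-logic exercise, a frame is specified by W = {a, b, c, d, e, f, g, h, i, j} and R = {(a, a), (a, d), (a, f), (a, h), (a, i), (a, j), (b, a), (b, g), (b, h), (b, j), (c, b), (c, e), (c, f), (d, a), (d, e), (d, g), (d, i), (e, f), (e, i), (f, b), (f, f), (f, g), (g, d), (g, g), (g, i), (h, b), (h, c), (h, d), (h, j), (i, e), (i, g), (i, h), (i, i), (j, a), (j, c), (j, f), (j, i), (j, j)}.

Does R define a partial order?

No

Reflexive: no — b is not related to itself.
Transitive: no — a R d and d R e, but not a R e.
Antisymmetric: no — a R d and d R a with a ≠ d.
So R is not a partial order.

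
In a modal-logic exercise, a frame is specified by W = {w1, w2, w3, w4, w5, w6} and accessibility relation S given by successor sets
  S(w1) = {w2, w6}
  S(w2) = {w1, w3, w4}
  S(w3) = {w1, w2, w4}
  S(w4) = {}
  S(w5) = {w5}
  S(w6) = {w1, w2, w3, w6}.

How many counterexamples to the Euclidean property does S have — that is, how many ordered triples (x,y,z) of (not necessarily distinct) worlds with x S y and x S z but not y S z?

Enumerating: (w1,w2,w2), (w1,w2,w6), (w2,w1,w1), (w2,w1,w3), (w2,w1,w4), (w2,w3,w3), (w2,w4,w1), (w2,w4,w3), (w2,w4,w4), (w3,w1,w1), (w3,w1,w4), (w3,w2,w2), … and 9 more.
Total: 21.

21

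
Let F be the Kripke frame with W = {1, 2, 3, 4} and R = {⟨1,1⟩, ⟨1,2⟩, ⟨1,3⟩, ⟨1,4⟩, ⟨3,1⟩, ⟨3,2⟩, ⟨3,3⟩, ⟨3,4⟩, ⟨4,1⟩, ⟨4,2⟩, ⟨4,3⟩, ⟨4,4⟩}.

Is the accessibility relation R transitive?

Yes

Transitive: yes — every two-step R-path is closed by a direct edge.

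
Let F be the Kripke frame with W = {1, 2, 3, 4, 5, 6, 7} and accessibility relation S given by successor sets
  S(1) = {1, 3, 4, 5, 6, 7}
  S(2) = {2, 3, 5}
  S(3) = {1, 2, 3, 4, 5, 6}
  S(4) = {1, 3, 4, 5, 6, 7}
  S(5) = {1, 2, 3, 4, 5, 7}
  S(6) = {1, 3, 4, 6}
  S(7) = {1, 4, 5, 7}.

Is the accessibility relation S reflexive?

Reflexive: yes — every world is S-related to itself.

Yes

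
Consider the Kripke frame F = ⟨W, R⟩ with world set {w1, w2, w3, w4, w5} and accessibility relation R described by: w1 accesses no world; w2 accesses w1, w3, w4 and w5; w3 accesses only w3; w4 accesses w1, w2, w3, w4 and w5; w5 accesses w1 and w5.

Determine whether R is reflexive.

No

Reflexive: no — w1 is not related to itself.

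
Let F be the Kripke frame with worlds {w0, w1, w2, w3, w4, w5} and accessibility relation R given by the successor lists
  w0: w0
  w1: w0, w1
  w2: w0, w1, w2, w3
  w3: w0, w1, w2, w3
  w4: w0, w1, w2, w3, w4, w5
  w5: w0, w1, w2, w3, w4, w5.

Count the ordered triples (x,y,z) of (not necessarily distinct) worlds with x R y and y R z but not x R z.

R is transitive; there are no such tuples.

0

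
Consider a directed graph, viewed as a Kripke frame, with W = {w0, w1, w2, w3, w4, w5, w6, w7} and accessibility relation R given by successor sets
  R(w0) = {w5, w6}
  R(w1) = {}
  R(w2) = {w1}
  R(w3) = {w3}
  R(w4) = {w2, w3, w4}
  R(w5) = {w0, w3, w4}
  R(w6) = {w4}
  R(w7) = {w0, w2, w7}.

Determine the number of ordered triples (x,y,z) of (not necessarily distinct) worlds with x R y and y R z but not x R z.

13

Enumerating: (w0,w5,w0), (w0,w5,w3), (w0,w5,w4), (w0,w6,w4), (w4,w2,w1), (w5,w0,w5), (w5,w0,w6), (w5,w4,w2), (w6,w4,w2), (w6,w4,w3), (w7,w0,w5), (w7,w0,w6), (w7,w2,w1).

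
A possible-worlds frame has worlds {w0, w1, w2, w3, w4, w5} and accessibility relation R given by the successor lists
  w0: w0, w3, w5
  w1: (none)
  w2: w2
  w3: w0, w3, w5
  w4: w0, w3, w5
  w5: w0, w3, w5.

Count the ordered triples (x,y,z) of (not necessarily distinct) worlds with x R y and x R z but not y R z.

0

R is Euclidean; there are no such tuples.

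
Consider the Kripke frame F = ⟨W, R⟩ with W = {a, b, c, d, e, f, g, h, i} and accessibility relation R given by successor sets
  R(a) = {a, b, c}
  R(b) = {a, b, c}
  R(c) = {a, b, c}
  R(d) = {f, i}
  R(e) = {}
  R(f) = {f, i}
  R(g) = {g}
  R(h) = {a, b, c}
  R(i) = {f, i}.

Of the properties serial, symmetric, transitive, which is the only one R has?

transitive

Serial: no — e has no R-successor.
Symmetric: no — d R f but not f R d.
Transitive: yes — every two-step R-path is closed by a direct edge.
Only transitive holds.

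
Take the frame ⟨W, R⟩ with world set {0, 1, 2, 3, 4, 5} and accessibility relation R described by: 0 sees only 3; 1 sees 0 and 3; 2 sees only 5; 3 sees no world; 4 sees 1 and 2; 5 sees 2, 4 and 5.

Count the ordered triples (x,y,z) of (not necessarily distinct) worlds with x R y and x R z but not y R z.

Enumerating: (0,3,3), (1,0,0), (1,3,0), (1,3,3), (4,1,1), (4,1,2), (4,2,1), (4,2,2), (5,2,2), (5,2,4), (5,4,4), (5,4,5).

12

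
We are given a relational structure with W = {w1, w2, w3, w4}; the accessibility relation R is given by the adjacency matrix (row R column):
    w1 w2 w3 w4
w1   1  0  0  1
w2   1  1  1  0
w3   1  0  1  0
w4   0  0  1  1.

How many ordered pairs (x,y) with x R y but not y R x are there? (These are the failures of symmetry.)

Enumerating: (w1,w4), (w2,w1), (w2,w3), (w3,w1), (w4,w3).

5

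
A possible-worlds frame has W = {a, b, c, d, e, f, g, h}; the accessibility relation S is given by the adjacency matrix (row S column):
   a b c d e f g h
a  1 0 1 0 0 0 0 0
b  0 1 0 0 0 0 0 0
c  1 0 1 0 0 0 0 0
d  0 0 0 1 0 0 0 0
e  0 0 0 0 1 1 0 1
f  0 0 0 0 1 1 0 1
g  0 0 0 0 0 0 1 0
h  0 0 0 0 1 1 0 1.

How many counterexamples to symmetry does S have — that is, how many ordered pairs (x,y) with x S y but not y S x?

0

S is symmetric; there are no such tuples.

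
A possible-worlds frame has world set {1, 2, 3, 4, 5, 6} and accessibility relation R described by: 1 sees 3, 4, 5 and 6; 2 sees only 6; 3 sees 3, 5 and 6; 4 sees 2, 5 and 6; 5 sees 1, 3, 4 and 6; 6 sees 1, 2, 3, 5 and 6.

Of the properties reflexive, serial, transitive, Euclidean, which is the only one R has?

Reflexive: no — 1 is not related to itself.
Serial: yes — every world has a successor (e.g. 1 R 3).
Transitive: no — 1 R 4 and 4 R 2, but not 1 R 2.
Euclidean: no — 1 R 3 and 1 R 4, but not 3 R 4.
Only serial holds.

serial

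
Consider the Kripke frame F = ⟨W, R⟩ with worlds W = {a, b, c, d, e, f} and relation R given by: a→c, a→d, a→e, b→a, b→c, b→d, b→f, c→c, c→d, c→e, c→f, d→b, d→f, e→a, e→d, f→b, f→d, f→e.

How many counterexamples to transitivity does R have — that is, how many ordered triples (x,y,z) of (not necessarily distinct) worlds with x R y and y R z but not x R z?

26

Enumerating: (a,c,f), (a,d,b), (a,d,f), (a,e,a), (b,a,e), (b,c,e), (b,d,b), (b,f,b), (b,f,e), (c,d,b), (c,e,a), (c,f,b), … and 14 more.
Total: 26.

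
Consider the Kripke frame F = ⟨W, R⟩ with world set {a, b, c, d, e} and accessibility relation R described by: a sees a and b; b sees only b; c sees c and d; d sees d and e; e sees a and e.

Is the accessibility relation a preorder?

No

Reflexive: yes — every world is R-related to itself.
Transitive: no — c R d and d R e, but not c R e.
So R is not a preorder.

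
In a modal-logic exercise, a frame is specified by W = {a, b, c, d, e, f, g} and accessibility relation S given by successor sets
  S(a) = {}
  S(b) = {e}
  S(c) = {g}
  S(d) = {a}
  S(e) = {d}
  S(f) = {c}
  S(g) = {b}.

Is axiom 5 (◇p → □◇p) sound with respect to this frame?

The schema 5 characterises exactly the Euclidean frames.
Euclidean: no — b S e and b S e, but not e S e.

No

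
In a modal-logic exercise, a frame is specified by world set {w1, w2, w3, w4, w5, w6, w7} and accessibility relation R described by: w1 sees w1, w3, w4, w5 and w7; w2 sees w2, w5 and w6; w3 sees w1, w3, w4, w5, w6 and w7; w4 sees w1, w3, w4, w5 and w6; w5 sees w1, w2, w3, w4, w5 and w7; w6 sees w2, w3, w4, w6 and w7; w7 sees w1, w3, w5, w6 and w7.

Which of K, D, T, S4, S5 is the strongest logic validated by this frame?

T

Serial (axiom D): yes — every world has a successor (e.g. w1 R w1).
Reflexive (axiom T): yes — every world is R-related to itself.
Transitive (axiom 4): no — w1 R w3 and w3 R w6, but not w1 R w6.
Euclidean (axiom 5): no — w1 R w4 and w1 R w7, but not w4 R w7.
So F validates K, D, T; S4 would additionally require R to be transitive. The strongest is T.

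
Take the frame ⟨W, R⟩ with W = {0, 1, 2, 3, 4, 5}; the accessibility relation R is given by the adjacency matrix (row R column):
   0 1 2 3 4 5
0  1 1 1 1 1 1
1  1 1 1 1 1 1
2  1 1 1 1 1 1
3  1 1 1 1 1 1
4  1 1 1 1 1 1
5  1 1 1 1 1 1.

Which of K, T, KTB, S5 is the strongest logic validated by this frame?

S5

Reflexive (axiom T): yes — every world is R-related to itself.
Symmetric (axiom B): yes — every pair in R has its reverse in R.
Euclidean (axiom 5): yes — any two successors of a common world are R-related.
So F validates K, T, KTB, S5. The strongest is S5.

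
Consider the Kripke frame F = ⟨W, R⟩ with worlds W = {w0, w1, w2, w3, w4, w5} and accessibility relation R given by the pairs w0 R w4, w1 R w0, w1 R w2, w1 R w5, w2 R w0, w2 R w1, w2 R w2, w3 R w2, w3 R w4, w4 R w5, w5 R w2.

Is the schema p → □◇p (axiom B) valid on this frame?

By correspondence theory, B is valid on a frame iff R is symmetric.
Symmetric: no — w0 R w4 but not w4 R w0.

No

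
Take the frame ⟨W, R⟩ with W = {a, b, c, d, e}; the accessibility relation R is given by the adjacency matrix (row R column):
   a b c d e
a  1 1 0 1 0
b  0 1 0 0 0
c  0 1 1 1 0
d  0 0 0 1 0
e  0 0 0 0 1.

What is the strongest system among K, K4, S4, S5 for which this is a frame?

Transitive (axiom 4): yes — every two-step R-path is closed by a direct edge.
Reflexive (axiom T): yes — every world is R-related to itself.
Euclidean (axiom 5): no — a R b and a R d, but not b R d.
So F validates K, K4, S4; S5 would additionally require R to be Euclidean. The strongest is S4.

S4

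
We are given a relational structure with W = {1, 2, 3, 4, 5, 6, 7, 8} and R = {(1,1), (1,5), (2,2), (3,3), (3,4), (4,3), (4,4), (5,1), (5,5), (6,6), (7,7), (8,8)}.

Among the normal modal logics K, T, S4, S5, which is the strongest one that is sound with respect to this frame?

S5

Reflexive (axiom T): yes — every world is R-related to itself.
Transitive (axiom 4): yes — every two-step R-path is closed by a direct edge.
Euclidean (axiom 5): yes — any two successors of a common world are R-related.
So F validates K, T, S4, S5. The strongest is S5.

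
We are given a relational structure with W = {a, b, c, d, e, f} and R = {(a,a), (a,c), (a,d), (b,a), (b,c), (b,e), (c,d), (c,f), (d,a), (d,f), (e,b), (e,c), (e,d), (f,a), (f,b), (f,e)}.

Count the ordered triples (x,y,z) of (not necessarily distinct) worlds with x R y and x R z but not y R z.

27

Enumerating: (a,c,a), (a,c,c), (a,d,c), (a,d,d), (b,a,e), (b,c,a), (b,c,c), (b,c,e), (b,e,a), (b,e,e), (c,d,d), (c,f,d), … and 15 more.
Total: 27.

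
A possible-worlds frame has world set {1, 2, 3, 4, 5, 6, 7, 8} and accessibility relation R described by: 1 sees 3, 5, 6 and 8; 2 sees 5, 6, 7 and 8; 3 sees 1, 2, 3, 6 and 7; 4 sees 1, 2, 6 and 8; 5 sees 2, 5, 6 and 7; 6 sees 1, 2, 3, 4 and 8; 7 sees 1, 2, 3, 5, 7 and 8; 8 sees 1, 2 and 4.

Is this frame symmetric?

Symmetric: no — 1 R 5 but not 5 R 1.

No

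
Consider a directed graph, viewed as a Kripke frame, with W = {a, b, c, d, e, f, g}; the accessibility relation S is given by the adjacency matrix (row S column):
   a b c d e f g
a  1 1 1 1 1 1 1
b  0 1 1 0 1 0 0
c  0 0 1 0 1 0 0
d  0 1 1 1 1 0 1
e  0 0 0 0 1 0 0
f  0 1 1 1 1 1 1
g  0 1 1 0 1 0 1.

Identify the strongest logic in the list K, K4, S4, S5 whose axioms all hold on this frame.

Transitive (axiom 4): yes — every two-step S-path is closed by a direct edge.
Reflexive (axiom T): yes — every world is S-related to itself.
Euclidean (axiom 5): no — a S b and a S d, but not b S d.
So F validates K, K4, S4; S5 would additionally require S to be Euclidean. The strongest is S4.

S4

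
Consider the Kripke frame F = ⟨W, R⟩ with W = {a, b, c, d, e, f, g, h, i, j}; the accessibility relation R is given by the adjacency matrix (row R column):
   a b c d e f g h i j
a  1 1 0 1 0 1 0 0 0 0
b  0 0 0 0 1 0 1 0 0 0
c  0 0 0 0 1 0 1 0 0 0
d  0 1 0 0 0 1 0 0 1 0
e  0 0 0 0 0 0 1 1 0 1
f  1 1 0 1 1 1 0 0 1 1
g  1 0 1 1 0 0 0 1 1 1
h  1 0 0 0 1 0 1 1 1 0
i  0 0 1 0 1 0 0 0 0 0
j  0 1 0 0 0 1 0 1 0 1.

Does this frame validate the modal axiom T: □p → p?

No

By correspondence theory, T is valid on a frame iff R is reflexive.
Reflexive: no — b is not related to itself.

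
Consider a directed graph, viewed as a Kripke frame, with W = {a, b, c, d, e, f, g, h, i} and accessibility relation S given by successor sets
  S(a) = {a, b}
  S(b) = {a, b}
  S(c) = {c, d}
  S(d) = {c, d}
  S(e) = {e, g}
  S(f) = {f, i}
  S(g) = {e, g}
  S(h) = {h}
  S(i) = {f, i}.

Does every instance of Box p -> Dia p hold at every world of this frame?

The schema D characterises exactly the serial frames.
Serial: yes — every world has a successor (e.g. a S a).

Yes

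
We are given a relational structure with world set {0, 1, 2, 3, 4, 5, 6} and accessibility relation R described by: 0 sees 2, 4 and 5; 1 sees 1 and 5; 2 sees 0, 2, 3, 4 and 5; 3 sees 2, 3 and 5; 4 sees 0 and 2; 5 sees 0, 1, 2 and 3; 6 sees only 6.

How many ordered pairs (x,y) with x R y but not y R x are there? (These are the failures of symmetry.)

R is symmetric; there are no such tuples.

0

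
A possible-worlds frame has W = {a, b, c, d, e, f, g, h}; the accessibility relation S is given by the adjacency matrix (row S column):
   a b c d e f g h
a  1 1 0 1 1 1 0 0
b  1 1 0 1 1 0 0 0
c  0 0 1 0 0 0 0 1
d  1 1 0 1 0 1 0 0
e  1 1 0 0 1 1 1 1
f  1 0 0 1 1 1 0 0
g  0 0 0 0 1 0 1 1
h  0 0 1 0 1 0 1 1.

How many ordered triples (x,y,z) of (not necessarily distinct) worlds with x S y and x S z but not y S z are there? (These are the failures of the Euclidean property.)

Enumerating: (a,b,f), (a,d,e), (a,e,d), (a,f,b), (b,d,e), (b,e,d), (d,b,f), (d,f,b), (e,a,g), (e,a,h), (e,b,f), (e,b,g), … and 16 more.
Total: 28.

28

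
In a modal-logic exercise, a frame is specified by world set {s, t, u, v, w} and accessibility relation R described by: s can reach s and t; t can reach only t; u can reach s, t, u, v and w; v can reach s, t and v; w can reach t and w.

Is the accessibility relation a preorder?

Reflexive: yes — every world is R-related to itself.
Transitive: yes — every two-step R-path is closed by a direct edge.
So R is a preorder.

Yes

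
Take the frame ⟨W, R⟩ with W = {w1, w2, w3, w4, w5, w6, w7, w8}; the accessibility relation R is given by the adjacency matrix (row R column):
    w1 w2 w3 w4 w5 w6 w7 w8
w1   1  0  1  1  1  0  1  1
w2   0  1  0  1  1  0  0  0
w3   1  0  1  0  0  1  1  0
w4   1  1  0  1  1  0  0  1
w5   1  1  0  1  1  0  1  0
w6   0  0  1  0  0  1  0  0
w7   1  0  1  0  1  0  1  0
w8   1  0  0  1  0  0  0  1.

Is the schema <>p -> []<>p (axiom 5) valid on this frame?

No

By correspondence theory, 5 is valid on a frame iff R is Euclidean.
Euclidean: no — w1 R w3 and w1 R w4, but not w3 R w4.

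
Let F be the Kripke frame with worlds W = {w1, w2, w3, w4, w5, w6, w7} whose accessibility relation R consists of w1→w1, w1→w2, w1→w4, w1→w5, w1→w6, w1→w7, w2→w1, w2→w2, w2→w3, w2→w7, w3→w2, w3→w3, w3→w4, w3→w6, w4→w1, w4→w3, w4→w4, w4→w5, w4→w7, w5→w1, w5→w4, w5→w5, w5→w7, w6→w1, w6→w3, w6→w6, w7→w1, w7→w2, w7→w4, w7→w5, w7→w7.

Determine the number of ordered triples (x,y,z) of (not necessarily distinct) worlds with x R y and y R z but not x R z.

34

Enumerating: (w1,w2,w3), (w1,w4,w3), (w1,w6,w3), (w2,w1,w4), (w2,w1,w5), (w2,w1,w6), (w2,w3,w4), (w2,w3,w6), (w2,w7,w4), (w2,w7,w5), (w3,w2,w1), (w3,w2,w7), … and 22 more.
Total: 34.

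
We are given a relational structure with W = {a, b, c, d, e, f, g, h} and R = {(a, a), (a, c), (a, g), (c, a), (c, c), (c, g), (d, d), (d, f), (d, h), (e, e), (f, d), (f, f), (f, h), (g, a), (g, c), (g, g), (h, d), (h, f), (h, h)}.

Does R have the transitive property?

Transitive: yes — every two-step R-path is closed by a direct edge.

Yes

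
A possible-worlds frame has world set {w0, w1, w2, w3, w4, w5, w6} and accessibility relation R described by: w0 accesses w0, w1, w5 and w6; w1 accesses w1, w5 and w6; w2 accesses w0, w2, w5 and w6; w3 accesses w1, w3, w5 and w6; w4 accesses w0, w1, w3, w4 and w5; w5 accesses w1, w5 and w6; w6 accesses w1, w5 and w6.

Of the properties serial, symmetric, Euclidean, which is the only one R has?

serial

Serial: yes — every world has a successor (e.g. w0 R w0).
Symmetric: no — w0 R w1 but not w1 R w0.
Euclidean: no — w2 R w5 and w2 R w0, but not w5 R w0.
Only serial holds.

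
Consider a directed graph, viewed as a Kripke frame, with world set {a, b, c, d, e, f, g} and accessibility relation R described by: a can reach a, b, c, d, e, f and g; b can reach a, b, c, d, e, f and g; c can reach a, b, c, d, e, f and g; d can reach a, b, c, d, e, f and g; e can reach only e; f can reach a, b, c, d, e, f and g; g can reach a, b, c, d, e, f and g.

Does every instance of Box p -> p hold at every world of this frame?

The schema T characterises exactly the reflexive frames.
Reflexive: yes — every world is R-related to itself.

Yes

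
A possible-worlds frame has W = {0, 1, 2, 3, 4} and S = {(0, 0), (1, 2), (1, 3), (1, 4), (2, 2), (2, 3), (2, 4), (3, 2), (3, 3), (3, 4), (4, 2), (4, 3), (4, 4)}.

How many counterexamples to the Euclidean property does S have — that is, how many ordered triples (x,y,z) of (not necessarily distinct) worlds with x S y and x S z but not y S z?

S is Euclidean; there are no such tuples.

0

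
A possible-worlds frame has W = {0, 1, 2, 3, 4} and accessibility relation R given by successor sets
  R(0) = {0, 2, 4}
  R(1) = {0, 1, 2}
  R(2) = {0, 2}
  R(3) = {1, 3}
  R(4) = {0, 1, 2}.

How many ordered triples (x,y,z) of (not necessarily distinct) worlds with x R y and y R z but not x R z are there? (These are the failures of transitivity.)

Enumerating: (0,4,1), (1,0,4), (2,0,4), (3,1,0), (3,1,2), (4,0,4).

6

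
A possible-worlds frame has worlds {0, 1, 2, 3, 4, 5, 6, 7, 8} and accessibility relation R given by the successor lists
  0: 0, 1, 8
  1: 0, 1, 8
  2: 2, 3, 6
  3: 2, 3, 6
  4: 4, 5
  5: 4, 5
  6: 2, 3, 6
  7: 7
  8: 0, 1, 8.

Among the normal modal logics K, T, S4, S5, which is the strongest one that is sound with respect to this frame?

S5

Reflexive (axiom T): yes — every world is R-related to itself.
Transitive (axiom 4): yes — every two-step R-path is closed by a direct edge.
Euclidean (axiom 5): yes — any two successors of a common world are R-related.
So F validates K, T, S4, S5. The strongest is S5.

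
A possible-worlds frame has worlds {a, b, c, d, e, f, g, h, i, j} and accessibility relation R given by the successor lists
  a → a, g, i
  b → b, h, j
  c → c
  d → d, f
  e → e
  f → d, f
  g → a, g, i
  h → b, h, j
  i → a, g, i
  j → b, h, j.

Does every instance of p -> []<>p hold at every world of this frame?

Yes

Axiom B corresponds to the accessibility relation being symmetric.
Symmetric: yes — every pair in R has its reverse in R.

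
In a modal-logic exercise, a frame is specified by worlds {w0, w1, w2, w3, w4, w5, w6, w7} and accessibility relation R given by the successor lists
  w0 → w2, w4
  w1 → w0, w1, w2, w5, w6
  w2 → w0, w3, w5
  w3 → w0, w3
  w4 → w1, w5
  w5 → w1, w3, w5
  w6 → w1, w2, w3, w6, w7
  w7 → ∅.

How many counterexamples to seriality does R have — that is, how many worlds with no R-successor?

Enumerating: w7.

1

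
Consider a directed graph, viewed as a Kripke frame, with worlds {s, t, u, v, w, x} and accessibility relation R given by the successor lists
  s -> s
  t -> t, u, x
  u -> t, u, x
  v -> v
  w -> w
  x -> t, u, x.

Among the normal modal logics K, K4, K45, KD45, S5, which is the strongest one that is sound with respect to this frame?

Transitive (axiom 4): yes — every two-step R-path is closed by a direct edge.
Euclidean (axiom 5): yes — any two successors of a common world are R-related.
Serial (axiom D): yes — every world has a successor (e.g. s R s).
Reflexive (axiom T): yes — every world is R-related to itself.
So F validates K, K4, K45, KD45, S5. The strongest is S5.

S5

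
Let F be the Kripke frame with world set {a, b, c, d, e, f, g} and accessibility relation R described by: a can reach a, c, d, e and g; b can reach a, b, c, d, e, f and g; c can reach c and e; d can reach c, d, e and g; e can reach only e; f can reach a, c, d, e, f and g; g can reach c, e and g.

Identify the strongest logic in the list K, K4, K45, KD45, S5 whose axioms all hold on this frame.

Transitive (axiom 4): yes — every two-step R-path is closed by a direct edge.
Euclidean (axiom 5): no — a R c and a R d, but not c R d.
Serial (axiom D): yes — every world has a successor (e.g. a R a).
Reflexive (axiom T): yes — every world is R-related to itself.
So F validates K, K4; K45 would additionally require R to be Euclidean. The strongest is K4.

K4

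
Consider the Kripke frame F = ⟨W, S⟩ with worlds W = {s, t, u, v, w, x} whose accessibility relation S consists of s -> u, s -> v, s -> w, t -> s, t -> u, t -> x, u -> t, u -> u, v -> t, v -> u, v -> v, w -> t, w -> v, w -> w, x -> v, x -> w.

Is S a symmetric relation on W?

No

Symmetric: no — s S u but not u S s.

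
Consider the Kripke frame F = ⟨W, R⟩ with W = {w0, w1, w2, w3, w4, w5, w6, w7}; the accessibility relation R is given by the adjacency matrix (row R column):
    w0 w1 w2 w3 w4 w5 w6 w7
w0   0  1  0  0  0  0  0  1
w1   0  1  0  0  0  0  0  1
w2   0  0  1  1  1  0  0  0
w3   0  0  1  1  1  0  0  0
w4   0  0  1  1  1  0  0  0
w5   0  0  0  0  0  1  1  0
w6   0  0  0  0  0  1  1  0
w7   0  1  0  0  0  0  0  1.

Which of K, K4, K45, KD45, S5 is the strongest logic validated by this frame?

Transitive (axiom 4): yes — every two-step R-path is closed by a direct edge.
Euclidean (axiom 5): yes — any two successors of a common world are R-related.
Serial (axiom D): yes — every world has a successor (e.g. w0 R w1).
Reflexive (axiom T): no — w0 is not related to itself.
So F validates K, K4, K45, KD45; S5 would additionally require R to be reflexive. The strongest is KD45.

KD45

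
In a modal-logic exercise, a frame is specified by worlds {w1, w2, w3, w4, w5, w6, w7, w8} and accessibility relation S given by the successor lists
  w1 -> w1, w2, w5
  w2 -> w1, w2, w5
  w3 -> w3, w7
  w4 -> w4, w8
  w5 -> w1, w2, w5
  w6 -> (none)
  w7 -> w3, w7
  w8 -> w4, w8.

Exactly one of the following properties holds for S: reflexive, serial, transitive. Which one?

Reflexive: no — w6 is not related to itself.
Serial: no — w6 has no S-successor.
Transitive: yes — every two-step S-path is closed by a direct edge.
Only transitive holds.

transitive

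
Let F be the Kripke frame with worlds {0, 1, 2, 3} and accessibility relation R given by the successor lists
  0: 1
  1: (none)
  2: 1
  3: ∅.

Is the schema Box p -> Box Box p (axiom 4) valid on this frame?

Yes

The schema 4 characterises exactly the transitive frames.
Transitive: yes — every two-step R-path is closed by a direct edge.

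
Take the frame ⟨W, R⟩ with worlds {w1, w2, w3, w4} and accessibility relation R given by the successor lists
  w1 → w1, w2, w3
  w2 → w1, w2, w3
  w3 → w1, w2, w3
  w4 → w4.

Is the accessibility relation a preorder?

Yes

Reflexive: yes — every world is R-related to itself.
Transitive: yes — every two-step R-path is closed by a direct edge.
So R is a preorder.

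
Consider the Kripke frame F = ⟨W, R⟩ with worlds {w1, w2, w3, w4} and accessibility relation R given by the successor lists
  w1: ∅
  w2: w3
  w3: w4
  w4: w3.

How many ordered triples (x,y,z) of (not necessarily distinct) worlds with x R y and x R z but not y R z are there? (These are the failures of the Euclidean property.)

3

Enumerating: (w2,w3,w3), (w3,w4,w4), (w4,w3,w3).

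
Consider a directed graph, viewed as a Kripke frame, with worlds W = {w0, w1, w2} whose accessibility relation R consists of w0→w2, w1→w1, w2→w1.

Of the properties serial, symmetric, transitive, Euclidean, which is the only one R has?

Serial: yes — every world has a successor (e.g. w0 R w2).
Symmetric: no — w0 R w2 but not w2 R w0.
Transitive: no — w0 R w2 and w2 R w1, but not w0 R w1.
Euclidean: no — w0 R w2 and w0 R w2, but not w2 R w2.
Only serial holds.

serial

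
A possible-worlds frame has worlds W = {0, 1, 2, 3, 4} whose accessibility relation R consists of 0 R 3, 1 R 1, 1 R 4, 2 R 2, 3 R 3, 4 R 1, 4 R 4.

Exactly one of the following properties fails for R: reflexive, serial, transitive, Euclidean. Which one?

reflexive

Reflexive: no — 0 is not related to itself.
Serial: yes — every world has a successor (e.g. 0 R 3).
Transitive: yes — every two-step R-path is closed by a direct edge.
Euclidean: yes — any two successors of a common world are R-related.
Only reflexive fails.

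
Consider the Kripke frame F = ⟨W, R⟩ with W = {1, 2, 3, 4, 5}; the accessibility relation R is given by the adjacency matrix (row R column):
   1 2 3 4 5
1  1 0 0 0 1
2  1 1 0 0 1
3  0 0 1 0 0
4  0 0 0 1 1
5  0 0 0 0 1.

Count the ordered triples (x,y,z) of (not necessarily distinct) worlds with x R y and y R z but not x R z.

0

R is transitive; there are no such tuples.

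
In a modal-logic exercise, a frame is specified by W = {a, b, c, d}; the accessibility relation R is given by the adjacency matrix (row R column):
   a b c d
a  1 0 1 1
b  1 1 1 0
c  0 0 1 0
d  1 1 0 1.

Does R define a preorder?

No

Reflexive: yes — every world is R-related to itself.
Transitive: no — a R d and d R b, but not a R b.
So R is not a preorder.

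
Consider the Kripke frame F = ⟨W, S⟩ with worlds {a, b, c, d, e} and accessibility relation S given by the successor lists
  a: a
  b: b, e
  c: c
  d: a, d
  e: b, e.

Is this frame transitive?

Yes

Transitive: yes — every two-step S-path is closed by a direct edge.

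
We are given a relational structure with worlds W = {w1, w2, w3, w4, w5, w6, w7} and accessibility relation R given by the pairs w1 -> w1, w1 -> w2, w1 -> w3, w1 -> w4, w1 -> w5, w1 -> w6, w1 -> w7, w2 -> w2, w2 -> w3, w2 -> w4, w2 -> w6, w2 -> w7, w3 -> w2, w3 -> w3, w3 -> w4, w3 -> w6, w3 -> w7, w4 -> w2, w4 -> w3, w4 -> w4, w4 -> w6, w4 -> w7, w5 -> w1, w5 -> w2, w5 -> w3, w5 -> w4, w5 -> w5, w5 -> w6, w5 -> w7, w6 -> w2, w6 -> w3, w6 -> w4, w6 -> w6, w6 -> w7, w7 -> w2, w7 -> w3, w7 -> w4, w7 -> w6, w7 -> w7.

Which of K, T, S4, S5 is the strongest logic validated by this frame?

S4

Reflexive (axiom T): yes — every world is R-related to itself.
Transitive (axiom 4): yes — every two-step R-path is closed by a direct edge.
Euclidean (axiom 5): no — w1 R w2 and w1 R w5, but not w2 R w5.
So F validates K, T, S4; S5 would additionally require R to be Euclidean. The strongest is S4.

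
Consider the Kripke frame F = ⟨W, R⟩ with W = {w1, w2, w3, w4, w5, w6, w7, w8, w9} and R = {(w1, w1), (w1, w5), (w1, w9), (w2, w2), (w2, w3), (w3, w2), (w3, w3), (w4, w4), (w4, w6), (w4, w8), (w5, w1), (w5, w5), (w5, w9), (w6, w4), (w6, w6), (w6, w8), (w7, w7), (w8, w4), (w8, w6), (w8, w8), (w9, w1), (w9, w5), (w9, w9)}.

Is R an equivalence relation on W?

Yes

Reflexive: yes — every world is R-related to itself.
Symmetric: yes — every pair in R has its reverse in R.
Transitive: yes — every two-step R-path is closed by a direct edge.
So R is an equivalence relation.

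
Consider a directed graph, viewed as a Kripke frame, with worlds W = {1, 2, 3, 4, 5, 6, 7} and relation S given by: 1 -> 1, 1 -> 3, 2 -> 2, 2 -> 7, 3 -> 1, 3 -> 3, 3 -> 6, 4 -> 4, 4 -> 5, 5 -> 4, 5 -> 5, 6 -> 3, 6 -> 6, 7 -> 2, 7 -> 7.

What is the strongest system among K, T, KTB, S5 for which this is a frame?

KTB

Reflexive (axiom T): yes — every world is S-related to itself.
Symmetric (axiom B): yes — every pair in S has its reverse in S.
Euclidean (axiom 5): no — 3 S 1 and 3 S 6, but not 1 S 6.
So F validates K, T, KTB; S5 would additionally require S to be Euclidean. The strongest is KTB.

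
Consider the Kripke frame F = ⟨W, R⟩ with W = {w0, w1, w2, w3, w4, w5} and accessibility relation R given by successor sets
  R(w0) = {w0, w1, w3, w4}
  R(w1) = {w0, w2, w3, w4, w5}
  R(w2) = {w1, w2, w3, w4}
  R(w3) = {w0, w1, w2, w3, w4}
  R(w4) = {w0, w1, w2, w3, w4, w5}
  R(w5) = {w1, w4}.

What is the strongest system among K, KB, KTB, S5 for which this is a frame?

KB

Symmetric (axiom B): yes — every pair in R has its reverse in R.
Reflexive (axiom T): no — w1 is not related to itself.
Euclidean (axiom 5): no — w1 R w0 and w1 R w2, but not w0 R w2.
So F validates K, KB; KTB would additionally require R to be reflexive. The strongest is KB.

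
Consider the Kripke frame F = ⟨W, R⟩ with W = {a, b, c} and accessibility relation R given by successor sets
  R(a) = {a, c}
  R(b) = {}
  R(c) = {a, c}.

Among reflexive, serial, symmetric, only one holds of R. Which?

symmetric

Reflexive: no — b is not related to itself.
Serial: no — b has no R-successor.
Symmetric: yes — every pair in R has its reverse in R.
Only symmetric holds.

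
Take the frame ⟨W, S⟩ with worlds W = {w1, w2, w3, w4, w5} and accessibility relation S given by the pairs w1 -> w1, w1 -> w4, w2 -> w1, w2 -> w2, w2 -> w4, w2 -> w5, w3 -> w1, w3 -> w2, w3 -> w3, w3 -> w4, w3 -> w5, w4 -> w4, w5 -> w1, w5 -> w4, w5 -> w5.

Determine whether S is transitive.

Transitive: yes — every two-step S-path is closed by a direct edge.

Yes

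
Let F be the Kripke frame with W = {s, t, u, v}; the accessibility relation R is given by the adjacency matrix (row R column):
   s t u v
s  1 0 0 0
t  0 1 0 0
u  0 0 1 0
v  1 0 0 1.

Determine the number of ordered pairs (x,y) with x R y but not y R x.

Enumerating: (v,s).

1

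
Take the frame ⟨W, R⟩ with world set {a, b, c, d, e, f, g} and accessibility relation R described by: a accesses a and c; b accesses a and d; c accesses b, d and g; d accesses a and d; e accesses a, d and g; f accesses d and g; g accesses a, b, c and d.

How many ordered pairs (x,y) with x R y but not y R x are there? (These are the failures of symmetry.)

14

Enumerating: (a,c), (b,a), (b,d), (c,b), (c,d), (d,a), (e,a), (e,d), (e,g), (f,d), (f,g), (g,a), (g,b), (g,d).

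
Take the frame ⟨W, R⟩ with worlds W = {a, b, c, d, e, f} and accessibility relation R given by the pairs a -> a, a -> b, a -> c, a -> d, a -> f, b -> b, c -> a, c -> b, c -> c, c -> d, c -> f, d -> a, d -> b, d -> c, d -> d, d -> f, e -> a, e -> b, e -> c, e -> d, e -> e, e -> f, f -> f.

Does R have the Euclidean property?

Euclidean: no — a R b and a R c, but not b R c.

No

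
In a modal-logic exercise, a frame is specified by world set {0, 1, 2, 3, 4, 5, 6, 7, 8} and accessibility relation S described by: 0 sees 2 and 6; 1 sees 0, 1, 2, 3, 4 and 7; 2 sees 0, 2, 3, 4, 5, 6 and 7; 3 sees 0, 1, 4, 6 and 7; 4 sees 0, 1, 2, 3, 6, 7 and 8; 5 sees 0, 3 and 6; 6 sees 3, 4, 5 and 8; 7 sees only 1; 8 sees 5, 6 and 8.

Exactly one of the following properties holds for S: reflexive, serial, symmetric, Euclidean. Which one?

serial

Reflexive: no — 0 is not related to itself.
Serial: yes — every world has a successor (e.g. 0 S 2).
Symmetric: no — 0 S 6 but not 6 S 0.
Euclidean: no — 0 S 6 and 0 S 2, but not 6 S 2.
Only serial holds.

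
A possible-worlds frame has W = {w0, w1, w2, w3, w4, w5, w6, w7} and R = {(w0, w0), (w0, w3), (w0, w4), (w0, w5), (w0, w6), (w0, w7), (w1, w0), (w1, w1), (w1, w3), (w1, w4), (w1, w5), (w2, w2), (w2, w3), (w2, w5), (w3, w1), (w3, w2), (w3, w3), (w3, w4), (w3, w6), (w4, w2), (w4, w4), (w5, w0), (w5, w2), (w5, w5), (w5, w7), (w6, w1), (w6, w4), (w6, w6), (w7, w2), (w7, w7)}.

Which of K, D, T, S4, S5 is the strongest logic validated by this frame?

T

Serial (axiom D): yes — every world has a successor (e.g. w0 R w0).
Reflexive (axiom T): yes — every world is R-related to itself.
Transitive (axiom 4): no — w0 R w3 and w3 R w1, but not w0 R w1.
Euclidean (axiom 5): no — w0 R w3 and w0 R w5, but not w3 R w5.
So F validates K, D, T; S4 would additionally require R to be transitive. The strongest is T.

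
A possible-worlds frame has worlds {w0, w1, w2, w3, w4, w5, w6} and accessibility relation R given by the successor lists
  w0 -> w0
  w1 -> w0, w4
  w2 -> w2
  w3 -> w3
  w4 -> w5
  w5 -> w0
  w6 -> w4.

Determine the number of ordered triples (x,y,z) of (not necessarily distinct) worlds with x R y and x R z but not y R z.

5

Enumerating: (w1,w0,w4), (w1,w4,w0), (w1,w4,w4), (w4,w5,w5), (w6,w4,w4).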